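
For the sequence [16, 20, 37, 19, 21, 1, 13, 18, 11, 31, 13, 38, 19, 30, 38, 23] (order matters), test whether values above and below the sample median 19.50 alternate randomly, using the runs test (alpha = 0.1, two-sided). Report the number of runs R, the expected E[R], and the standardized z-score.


Step 1: Compute median = 19.50; label A = above, B = below.
Labels in order: BAABABBBBABABAAA  (n_A = 8, n_B = 8)
Step 2: Count runs R = 10.
Step 3: Under H0 (random ordering), E[R] = 2*n_A*n_B/(n_A+n_B) + 1 = 2*8*8/16 + 1 = 9.0000.
        Var[R] = 2*n_A*n_B*(2*n_A*n_B - n_A - n_B) / ((n_A+n_B)^2 * (n_A+n_B-1)) = 14336/3840 = 3.7333.
        SD[R] = 1.9322.
Step 4: Continuity-corrected z = (R - 0.5 - E[R]) / SD[R] = (10 - 0.5 - 9.0000) / 1.9322 = 0.2588.
Step 5: Two-sided p-value via normal approximation = 2*(1 - Phi(|z|)) = 0.795809.
Step 6: alpha = 0.1. fail to reject H0.

R = 10, z = 0.2588, p = 0.795809, fail to reject H0.


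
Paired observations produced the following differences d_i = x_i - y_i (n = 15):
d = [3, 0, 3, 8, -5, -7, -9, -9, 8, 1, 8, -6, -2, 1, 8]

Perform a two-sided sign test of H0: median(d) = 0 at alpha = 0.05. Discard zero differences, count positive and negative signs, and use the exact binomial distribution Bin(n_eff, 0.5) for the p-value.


Step 1: Discard zero differences. Original n = 15; n_eff = number of nonzero differences = 14.
Nonzero differences (with sign): +3, +3, +8, -5, -7, -9, -9, +8, +1, +8, -6, -2, +1, +8
Step 2: Count signs: positive = 8, negative = 6.
Step 3: Under H0: P(positive) = 0.5, so the number of positives S ~ Bin(14, 0.5).
Step 4: Two-sided exact p-value = sum of Bin(14,0.5) probabilities at or below the observed probability = 0.790527.
Step 5: alpha = 0.05. fail to reject H0.

n_eff = 14, pos = 8, neg = 6, p = 0.790527, fail to reject H0.


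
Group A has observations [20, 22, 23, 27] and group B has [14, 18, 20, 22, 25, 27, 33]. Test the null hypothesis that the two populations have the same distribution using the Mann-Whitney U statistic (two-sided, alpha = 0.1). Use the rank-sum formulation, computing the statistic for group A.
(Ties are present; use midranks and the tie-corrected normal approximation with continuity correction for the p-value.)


Step 1: Combine and sort all 11 observations; assign midranks.
sorted (value, group): (14,Y), (18,Y), (20,X), (20,Y), (22,X), (22,Y), (23,X), (25,Y), (27,X), (27,Y), (33,Y)
ranks: 14->1, 18->2, 20->3.5, 20->3.5, 22->5.5, 22->5.5, 23->7, 25->8, 27->9.5, 27->9.5, 33->11
Step 2: Rank sum for X: R1 = 3.5 + 5.5 + 7 + 9.5 = 25.5.
Step 3: U_X = R1 - n1(n1+1)/2 = 25.5 - 4*5/2 = 25.5 - 10 = 15.5.
       U_Y = n1*n2 - U_X = 28 - 15.5 = 12.5.
Step 4: Ties are present, so use the tie-corrected normal approximation (with continuity correction) for the p-value.
Step 5: p-value = 0.849087; compare to alpha = 0.1. fail to reject H0.

U_X = 15.5, p = 0.849087, fail to reject H0 at alpha = 0.1.


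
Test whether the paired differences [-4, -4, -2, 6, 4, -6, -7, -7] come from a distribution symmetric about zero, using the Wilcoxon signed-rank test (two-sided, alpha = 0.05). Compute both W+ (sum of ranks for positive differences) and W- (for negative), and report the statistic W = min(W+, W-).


Step 1: Drop any zero differences (none here) and take |d_i|.
|d| = [4, 4, 2, 6, 4, 6, 7, 7]
Step 2: Midrank |d_i| (ties get averaged ranks).
ranks: |4|->3, |4|->3, |2|->1, |6|->5.5, |4|->3, |6|->5.5, |7|->7.5, |7|->7.5
Step 3: Attach original signs; sum ranks with positive sign and with negative sign.
W+ = 5.5 + 3 = 8.5
W- = 3 + 3 + 1 + 5.5 + 7.5 + 7.5 = 27.5
(Check: W+ + W- = 36 should equal n(n+1)/2 = 36.)
Step 4: Test statistic W = min(W+, W-) = 8.5.
Step 5: Ties in |d|, so use the tie-corrected normal approximation.
        E[W] = n(n+1)/4 = 8*9/4 = 18.
        Tie groups: |d|=4 (t=3), |d|=6 (t=2), |d|=7 (t=2); sum(t^3 - t) = 36.
        Var[W] = n(n+1)(2n+1)/24 - sum(t^3-t)/48 = 1224/24 - 36/48 = 50.25.
        z = (W - E[W]) / sqrt(Var[W]) = (8.5 - 18) / 7.0887 = -1.3402.
        Two-sided p = 2*Phi(z) = 0.180194.
Step 6: alpha = 0.05. fail to reject H0.

W+ = 8.5, W- = 27.5, W = min = 8.5, p = 0.180194, fail to reject H0.


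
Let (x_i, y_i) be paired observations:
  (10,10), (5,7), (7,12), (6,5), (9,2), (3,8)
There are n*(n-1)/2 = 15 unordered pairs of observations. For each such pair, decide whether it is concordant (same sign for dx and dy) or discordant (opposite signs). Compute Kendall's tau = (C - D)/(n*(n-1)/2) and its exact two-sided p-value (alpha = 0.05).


Step 1: Enumerate the 15 unordered pairs (i,j) with i<j and classify each by sign(x_j-x_i) * sign(y_j-y_i).
  (1,2):dx=-5,dy=-3->C; (1,3):dx=-3,dy=+2->D; (1,4):dx=-4,dy=-5->C; (1,5):dx=-1,dy=-8->C
  (1,6):dx=-7,dy=-2->C; (2,3):dx=+2,dy=+5->C; (2,4):dx=+1,dy=-2->D; (2,5):dx=+4,dy=-5->D
  (2,6):dx=-2,dy=+1->D; (3,4):dx=-1,dy=-7->C; (3,5):dx=+2,dy=-10->D; (3,6):dx=-4,dy=-4->C
  (4,5):dx=+3,dy=-3->D; (4,6):dx=-3,dy=+3->D; (5,6):dx=-6,dy=+6->D
Step 2: C = 7, D = 8, total pairs = 15.
Step 3: tau = (C - D)/(n(n-1)/2) = (7 - 8)/15 = -0.066667.
Step 4: Exact two-sided p-value (enumerate n! = 720 permutations of y under H0): p = 1.000000.
Step 5: alpha = 0.05. fail to reject H0.

tau_b = -0.0667 (C=7, D=8), p = 1.000000, fail to reject H0.


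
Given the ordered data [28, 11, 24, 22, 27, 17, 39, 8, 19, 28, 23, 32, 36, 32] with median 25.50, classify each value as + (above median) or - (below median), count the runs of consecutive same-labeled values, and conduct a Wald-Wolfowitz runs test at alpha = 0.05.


Step 1: Compute median = 25.50; label A = above, B = below.
Labels in order: ABBBABABBABAAA  (n_A = 7, n_B = 7)
Step 2: Count runs R = 9.
Step 3: Under H0 (random ordering), E[R] = 2*n_A*n_B/(n_A+n_B) + 1 = 2*7*7/14 + 1 = 8.0000.
        Var[R] = 2*n_A*n_B*(2*n_A*n_B - n_A - n_B) / ((n_A+n_B)^2 * (n_A+n_B-1)) = 8232/2548 = 3.2308.
        SD[R] = 1.7974.
Step 4: Continuity-corrected z = (R - 0.5 - E[R]) / SD[R] = (9 - 0.5 - 8.0000) / 1.7974 = 0.2782.
Step 5: Two-sided p-value via normal approximation = 2*(1 - Phi(|z|)) = 0.780879.
Step 6: alpha = 0.05. fail to reject H0.

R = 9, z = 0.2782, p = 0.780879, fail to reject H0.


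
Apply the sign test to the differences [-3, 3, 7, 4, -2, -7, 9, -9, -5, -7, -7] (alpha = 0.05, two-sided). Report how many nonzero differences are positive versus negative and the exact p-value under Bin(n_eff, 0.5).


Step 1: Discard zero differences. Original n = 11; n_eff = number of nonzero differences = 11.
Nonzero differences (with sign): -3, +3, +7, +4, -2, -7, +9, -9, -5, -7, -7
Step 2: Count signs: positive = 4, negative = 7.
Step 3: Under H0: P(positive) = 0.5, so the number of positives S ~ Bin(11, 0.5).
Step 4: Two-sided exact p-value = sum of Bin(11,0.5) probabilities at or below the observed probability = 0.548828.
Step 5: alpha = 0.05. fail to reject H0.

n_eff = 11, pos = 4, neg = 7, p = 0.548828, fail to reject H0.


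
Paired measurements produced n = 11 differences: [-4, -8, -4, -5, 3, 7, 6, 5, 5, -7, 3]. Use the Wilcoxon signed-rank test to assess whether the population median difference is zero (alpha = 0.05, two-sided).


Step 1: Drop any zero differences (none here) and take |d_i|.
|d| = [4, 8, 4, 5, 3, 7, 6, 5, 5, 7, 3]
Step 2: Midrank |d_i| (ties get averaged ranks).
ranks: |4|->3.5, |8|->11, |4|->3.5, |5|->6, |3|->1.5, |7|->9.5, |6|->8, |5|->6, |5|->6, |7|->9.5, |3|->1.5
Step 3: Attach original signs; sum ranks with positive sign and with negative sign.
W+ = 1.5 + 9.5 + 8 + 6 + 6 + 1.5 = 32.5
W- = 3.5 + 11 + 3.5 + 6 + 9.5 = 33.5
(Check: W+ + W- = 66 should equal n(n+1)/2 = 66.)
Step 4: Test statistic W = min(W+, W-) = 32.5.
Step 5: Ties in |d|, so use the tie-corrected normal approximation.
        E[W] = n(n+1)/4 = 11*12/4 = 33.
        Tie groups: |d|=3 (t=2), |d|=4 (t=2), |d|=5 (t=3), |d|=7 (t=2); sum(t^3 - t) = 42.
        Var[W] = n(n+1)(2n+1)/24 - sum(t^3-t)/48 = 3036/24 - 42/48 = 125.625.
        z = (W - E[W]) / sqrt(Var[W]) = (32.5 - 33) / 11.2083 = -0.0446.
        Two-sided p = 2*Phi(z) = 0.964418.
Step 6: alpha = 0.05. fail to reject H0.

W+ = 32.5, W- = 33.5, W = min = 32.5, p = 0.964418, fail to reject H0.


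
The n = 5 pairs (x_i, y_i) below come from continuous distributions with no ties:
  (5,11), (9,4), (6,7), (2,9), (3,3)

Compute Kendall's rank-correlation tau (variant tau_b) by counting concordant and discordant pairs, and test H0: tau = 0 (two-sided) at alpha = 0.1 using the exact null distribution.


Step 1: Enumerate the 10 unordered pairs (i,j) with i<j and classify each by sign(x_j-x_i) * sign(y_j-y_i).
  (1,2):dx=+4,dy=-7->D; (1,3):dx=+1,dy=-4->D; (1,4):dx=-3,dy=-2->C; (1,5):dx=-2,dy=-8->C
  (2,3):dx=-3,dy=+3->D; (2,4):dx=-7,dy=+5->D; (2,5):dx=-6,dy=-1->C; (3,4):dx=-4,dy=+2->D
  (3,5):dx=-3,dy=-4->C; (4,5):dx=+1,dy=-6->D
Step 2: C = 4, D = 6, total pairs = 10.
Step 3: tau = (C - D)/(n(n-1)/2) = (4 - 6)/10 = -0.200000.
Step 4: Exact two-sided p-value (enumerate n! = 120 permutations of y under H0): p = 0.816667.
Step 5: alpha = 0.1. fail to reject H0.

tau_b = -0.2000 (C=4, D=6), p = 0.816667, fail to reject H0.


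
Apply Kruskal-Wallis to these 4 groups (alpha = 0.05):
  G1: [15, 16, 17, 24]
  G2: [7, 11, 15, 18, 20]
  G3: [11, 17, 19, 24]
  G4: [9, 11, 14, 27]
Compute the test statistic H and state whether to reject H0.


Step 1: Combine all N = 17 observations and assign midranks.
sorted (value, group, rank): (7,G2,1), (9,G4,2), (11,G2,4), (11,G3,4), (11,G4,4), (14,G4,6), (15,G1,7.5), (15,G2,7.5), (16,G1,9), (17,G1,10.5), (17,G3,10.5), (18,G2,12), (19,G3,13), (20,G2,14), (24,G1,15.5), (24,G3,15.5), (27,G4,17)
Step 2: Sum ranks within each group.
R_1 = 42.5 (n_1 = 4)
R_2 = 38.5 (n_2 = 5)
R_3 = 43 (n_3 = 4)
R_4 = 29 (n_4 = 4)
Step 3: H = 12/(N(N+1)) * sum(R_i^2/n_i) - 3(N+1)
     = 12/(17*18) * (42.5^2/4 + 38.5^2/5 + 43^2/4 + 29^2/4) - 3*18
     = 0.039216 * 1420.51 - 54
     = 1.706373.
Step 4: Ties present; correction factor C = 1 - 42/(17^3 - 17) = 0.991422. Corrected H = 1.706373 / 0.991422 = 1.721137.
Step 5: Under H0, H ~ chi^2(3); p-value = 0.632245.
Step 6: alpha = 0.05. fail to reject H0.

H = 1.7211, df = 3, p = 0.632245, fail to reject H0.


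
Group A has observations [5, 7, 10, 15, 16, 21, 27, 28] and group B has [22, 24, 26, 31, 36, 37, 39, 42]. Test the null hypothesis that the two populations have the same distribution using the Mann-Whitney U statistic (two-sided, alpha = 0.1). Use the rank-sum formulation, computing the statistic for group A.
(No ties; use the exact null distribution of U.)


Step 1: Combine and sort all 16 observations; assign midranks.
sorted (value, group): (5,X), (7,X), (10,X), (15,X), (16,X), (21,X), (22,Y), (24,Y), (26,Y), (27,X), (28,X), (31,Y), (36,Y), (37,Y), (39,Y), (42,Y)
ranks: 5->1, 7->2, 10->3, 15->4, 16->5, 21->6, 22->7, 24->8, 26->9, 27->10, 28->11, 31->12, 36->13, 37->14, 39->15, 42->16
Step 2: Rank sum for X: R1 = 1 + 2 + 3 + 4 + 5 + 6 + 10 + 11 = 42.
Step 3: U_X = R1 - n1(n1+1)/2 = 42 - 8*9/2 = 42 - 36 = 6.
       U_Y = n1*n2 - U_X = 64 - 6 = 58.
Step 4: No ties, so the exact null distribution of U (based on enumerating the C(16,8) = 12870 equally likely rank assignments) gives the two-sided p-value.
Step 5: p-value = 0.004662; compare to alpha = 0.1. reject H0.

U_X = 6, p = 0.004662, reject H0 at alpha = 0.1.


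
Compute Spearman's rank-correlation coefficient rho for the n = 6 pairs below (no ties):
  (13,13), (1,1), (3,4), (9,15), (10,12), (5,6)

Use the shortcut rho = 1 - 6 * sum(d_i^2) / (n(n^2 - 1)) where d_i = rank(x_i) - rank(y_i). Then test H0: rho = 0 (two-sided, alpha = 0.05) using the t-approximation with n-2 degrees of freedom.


Step 1: Rank x and y separately (midranks; no ties here).
rank(x): 13->6, 1->1, 3->2, 9->4, 10->5, 5->3
rank(y): 13->5, 1->1, 4->2, 15->6, 12->4, 6->3
Step 2: d_i = R_x(i) - R_y(i); compute d_i^2.
  (6-5)^2=1, (1-1)^2=0, (2-2)^2=0, (4-6)^2=4, (5-4)^2=1, (3-3)^2=0
sum(d^2) = 6.
Step 3: rho = 1 - 6*6 / (6*(6^2 - 1)) = 1 - 36/210 = 0.828571.
Step 4: Under H0, t = rho * sqrt((n-2)/(1-rho^2)) = 2.9598 ~ t(4).
Step 5: Two-sided p-value from the t-distribution with 4 df = 0.041563.
Step 6: alpha = 0.05. reject H0.

rho = 0.8286, p = 0.041563, reject H0 at alpha = 0.05.


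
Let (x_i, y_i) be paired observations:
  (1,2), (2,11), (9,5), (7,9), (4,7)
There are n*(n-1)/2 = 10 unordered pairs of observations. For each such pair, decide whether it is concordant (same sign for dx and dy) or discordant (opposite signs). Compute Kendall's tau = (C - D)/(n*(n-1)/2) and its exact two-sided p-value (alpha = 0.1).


Step 1: Enumerate the 10 unordered pairs (i,j) with i<j and classify each by sign(x_j-x_i) * sign(y_j-y_i).
  (1,2):dx=+1,dy=+9->C; (1,3):dx=+8,dy=+3->C; (1,4):dx=+6,dy=+7->C; (1,5):dx=+3,dy=+5->C
  (2,3):dx=+7,dy=-6->D; (2,4):dx=+5,dy=-2->D; (2,5):dx=+2,dy=-4->D; (3,4):dx=-2,dy=+4->D
  (3,5):dx=-5,dy=+2->D; (4,5):dx=-3,dy=-2->C
Step 2: C = 5, D = 5, total pairs = 10.
Step 3: tau = (C - D)/(n(n-1)/2) = (5 - 5)/10 = 0.000000.
Step 4: Exact two-sided p-value (enumerate n! = 120 permutations of y under H0): p = 1.000000.
Step 5: alpha = 0.1. fail to reject H0.

tau_b = 0.0000 (C=5, D=5), p = 1.000000, fail to reject H0.


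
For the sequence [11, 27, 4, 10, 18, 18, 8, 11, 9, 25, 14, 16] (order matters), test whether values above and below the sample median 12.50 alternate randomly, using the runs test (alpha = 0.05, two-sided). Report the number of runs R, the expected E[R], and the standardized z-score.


Step 1: Compute median = 12.50; label A = above, B = below.
Labels in order: BABBAABBBAAA  (n_A = 6, n_B = 6)
Step 2: Count runs R = 6.
Step 3: Under H0 (random ordering), E[R] = 2*n_A*n_B/(n_A+n_B) + 1 = 2*6*6/12 + 1 = 7.0000.
        Var[R] = 2*n_A*n_B*(2*n_A*n_B - n_A - n_B) / ((n_A+n_B)^2 * (n_A+n_B-1)) = 4320/1584 = 2.7273.
        SD[R] = 1.6514.
Step 4: Continuity-corrected z = (R + 0.5 - E[R]) / SD[R] = (6 + 0.5 - 7.0000) / 1.6514 = -0.3028.
Step 5: Two-sided p-value via normal approximation = 2*(1 - Phi(|z|)) = 0.762069.
Step 6: alpha = 0.05. fail to reject H0.

R = 6, z = -0.3028, p = 0.762069, fail to reject H0.


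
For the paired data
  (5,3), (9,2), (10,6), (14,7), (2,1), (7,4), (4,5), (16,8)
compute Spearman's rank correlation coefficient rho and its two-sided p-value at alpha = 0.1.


Step 1: Rank x and y separately (midranks; no ties here).
rank(x): 5->3, 9->5, 10->6, 14->7, 2->1, 7->4, 4->2, 16->8
rank(y): 3->3, 2->2, 6->6, 7->7, 1->1, 4->4, 5->5, 8->8
Step 2: d_i = R_x(i) - R_y(i); compute d_i^2.
  (3-3)^2=0, (5-2)^2=9, (6-6)^2=0, (7-7)^2=0, (1-1)^2=0, (4-4)^2=0, (2-5)^2=9, (8-8)^2=0
sum(d^2) = 18.
Step 3: rho = 1 - 6*18 / (8*(8^2 - 1)) = 1 - 108/504 = 0.785714.
Step 4: Under H0, t = rho * sqrt((n-2)/(1-rho^2)) = 3.1113 ~ t(6).
Step 5: Two-sided p-value from the t-distribution with 6 df = 0.020815.
Step 6: alpha = 0.1. reject H0.

rho = 0.7857, p = 0.020815, reject H0 at alpha = 0.1.


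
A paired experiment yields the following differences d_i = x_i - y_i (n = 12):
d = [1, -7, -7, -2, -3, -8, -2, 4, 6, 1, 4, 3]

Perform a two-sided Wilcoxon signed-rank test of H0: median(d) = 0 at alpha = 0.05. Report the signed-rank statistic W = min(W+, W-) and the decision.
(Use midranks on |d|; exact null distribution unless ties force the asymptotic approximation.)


Step 1: Drop any zero differences (none here) and take |d_i|.
|d| = [1, 7, 7, 2, 3, 8, 2, 4, 6, 1, 4, 3]
Step 2: Midrank |d_i| (ties get averaged ranks).
ranks: |1|->1.5, |7|->10.5, |7|->10.5, |2|->3.5, |3|->5.5, |8|->12, |2|->3.5, |4|->7.5, |6|->9, |1|->1.5, |4|->7.5, |3|->5.5
Step 3: Attach original signs; sum ranks with positive sign and with negative sign.
W+ = 1.5 + 7.5 + 9 + 1.5 + 7.5 + 5.5 = 32.5
W- = 10.5 + 10.5 + 3.5 + 5.5 + 12 + 3.5 = 45.5
(Check: W+ + W- = 78 should equal n(n+1)/2 = 78.)
Step 4: Test statistic W = min(W+, W-) = 32.5.
Step 5: Ties in |d|, so use the tie-corrected normal approximation.
        E[W] = n(n+1)/4 = 12*13/4 = 39.
        Tie groups: |d|=1 (t=2), |d|=2 (t=2), |d|=3 (t=2), |d|=4 (t=2), |d|=7 (t=2); sum(t^3 - t) = 30.
        Var[W] = n(n+1)(2n+1)/24 - sum(t^3-t)/48 = 3900/24 - 30/48 = 161.875.
        z = (W - E[W]) / sqrt(Var[W]) = (32.5 - 39) / 12.7230 = -0.5109.
        Two-sided p = 2*Phi(z) = 0.609431.
Step 6: alpha = 0.05. fail to reject H0.

W+ = 32.5, W- = 45.5, W = min = 32.5, p = 0.609431, fail to reject H0.


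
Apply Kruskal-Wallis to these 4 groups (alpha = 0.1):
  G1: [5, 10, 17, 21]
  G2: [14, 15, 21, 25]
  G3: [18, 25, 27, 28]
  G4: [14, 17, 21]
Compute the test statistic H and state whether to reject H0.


Step 1: Combine all N = 15 observations and assign midranks.
sorted (value, group, rank): (5,G1,1), (10,G1,2), (14,G2,3.5), (14,G4,3.5), (15,G2,5), (17,G1,6.5), (17,G4,6.5), (18,G3,8), (21,G1,10), (21,G2,10), (21,G4,10), (25,G2,12.5), (25,G3,12.5), (27,G3,14), (28,G3,15)
Step 2: Sum ranks within each group.
R_1 = 19.5 (n_1 = 4)
R_2 = 31 (n_2 = 4)
R_3 = 49.5 (n_3 = 4)
R_4 = 20 (n_4 = 3)
Step 3: H = 12/(N(N+1)) * sum(R_i^2/n_i) - 3(N+1)
     = 12/(15*16) * (19.5^2/4 + 31^2/4 + 49.5^2/4 + 20^2/3) - 3*16
     = 0.050000 * 1081.21 - 48
     = 6.060417.
Step 4: Ties present; correction factor C = 1 - 42/(15^3 - 15) = 0.987500. Corrected H = 6.060417 / 0.987500 = 6.137131.
Step 5: Under H0, H ~ chi^2(3); p-value = 0.105126.
Step 6: alpha = 0.1. fail to reject H0.

H = 6.1371, df = 3, p = 0.105126, fail to reject H0.


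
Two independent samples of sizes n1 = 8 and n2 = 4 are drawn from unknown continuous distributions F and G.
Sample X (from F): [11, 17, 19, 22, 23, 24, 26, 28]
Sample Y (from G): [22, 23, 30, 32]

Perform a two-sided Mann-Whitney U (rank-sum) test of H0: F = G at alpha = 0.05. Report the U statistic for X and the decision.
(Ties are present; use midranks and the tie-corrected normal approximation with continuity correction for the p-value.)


Step 1: Combine and sort all 12 observations; assign midranks.
sorted (value, group): (11,X), (17,X), (19,X), (22,X), (22,Y), (23,X), (23,Y), (24,X), (26,X), (28,X), (30,Y), (32,Y)
ranks: 11->1, 17->2, 19->3, 22->4.5, 22->4.5, 23->6.5, 23->6.5, 24->8, 26->9, 28->10, 30->11, 32->12
Step 2: Rank sum for X: R1 = 1 + 2 + 3 + 4.5 + 6.5 + 8 + 9 + 10 = 44.
Step 3: U_X = R1 - n1(n1+1)/2 = 44 - 8*9/2 = 44 - 36 = 8.
       U_Y = n1*n2 - U_X = 32 - 8 = 24.
Step 4: Ties are present, so use the tie-corrected normal approximation (with continuity correction) for the p-value.
Step 5: p-value = 0.201148; compare to alpha = 0.05. fail to reject H0.

U_X = 8, p = 0.201148, fail to reject H0 at alpha = 0.05.


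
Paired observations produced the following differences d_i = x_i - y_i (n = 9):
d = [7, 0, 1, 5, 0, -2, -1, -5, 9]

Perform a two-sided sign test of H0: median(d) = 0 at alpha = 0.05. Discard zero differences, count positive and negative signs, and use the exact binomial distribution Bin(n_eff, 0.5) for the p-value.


Step 1: Discard zero differences. Original n = 9; n_eff = number of nonzero differences = 7.
Nonzero differences (with sign): +7, +1, +5, -2, -1, -5, +9
Step 2: Count signs: positive = 4, negative = 3.
Step 3: Under H0: P(positive) = 0.5, so the number of positives S ~ Bin(7, 0.5).
Step 4: Two-sided exact p-value = sum of Bin(7,0.5) probabilities at or below the observed probability = 1.000000.
Step 5: alpha = 0.05. fail to reject H0.

n_eff = 7, pos = 4, neg = 3, p = 1.000000, fail to reject H0.


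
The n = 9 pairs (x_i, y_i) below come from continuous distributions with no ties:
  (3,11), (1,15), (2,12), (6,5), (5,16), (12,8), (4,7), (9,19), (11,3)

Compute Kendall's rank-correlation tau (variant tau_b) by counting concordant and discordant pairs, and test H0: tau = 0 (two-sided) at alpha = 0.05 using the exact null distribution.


Step 1: Enumerate the 36 unordered pairs (i,j) with i<j and classify each by sign(x_j-x_i) * sign(y_j-y_i).
  (1,2):dx=-2,dy=+4->D; (1,3):dx=-1,dy=+1->D; (1,4):dx=+3,dy=-6->D; (1,5):dx=+2,dy=+5->C
  (1,6):dx=+9,dy=-3->D; (1,7):dx=+1,dy=-4->D; (1,8):dx=+6,dy=+8->C; (1,9):dx=+8,dy=-8->D
  (2,3):dx=+1,dy=-3->D; (2,4):dx=+5,dy=-10->D; (2,5):dx=+4,dy=+1->C; (2,6):dx=+11,dy=-7->D
  (2,7):dx=+3,dy=-8->D; (2,8):dx=+8,dy=+4->C; (2,9):dx=+10,dy=-12->D; (3,4):dx=+4,dy=-7->D
  (3,5):dx=+3,dy=+4->C; (3,6):dx=+10,dy=-4->D; (3,7):dx=+2,dy=-5->D; (3,8):dx=+7,dy=+7->C
  (3,9):dx=+9,dy=-9->D; (4,5):dx=-1,dy=+11->D; (4,6):dx=+6,dy=+3->C; (4,7):dx=-2,dy=+2->D
  (4,8):dx=+3,dy=+14->C; (4,9):dx=+5,dy=-2->D; (5,6):dx=+7,dy=-8->D; (5,7):dx=-1,dy=-9->C
  (5,8):dx=+4,dy=+3->C; (5,9):dx=+6,dy=-13->D; (6,7):dx=-8,dy=-1->C; (6,8):dx=-3,dy=+11->D
  (6,9):dx=-1,dy=-5->C; (7,8):dx=+5,dy=+12->C; (7,9):dx=+7,dy=-4->D; (8,9):dx=+2,dy=-16->D
Step 2: C = 13, D = 23, total pairs = 36.
Step 3: tau = (C - D)/(n(n-1)/2) = (13 - 23)/36 = -0.277778.
Step 4: Exact two-sided p-value (enumerate n! = 362880 permutations of y under H0): p = 0.358488.
Step 5: alpha = 0.05. fail to reject H0.

tau_b = -0.2778 (C=13, D=23), p = 0.358488, fail to reject H0.


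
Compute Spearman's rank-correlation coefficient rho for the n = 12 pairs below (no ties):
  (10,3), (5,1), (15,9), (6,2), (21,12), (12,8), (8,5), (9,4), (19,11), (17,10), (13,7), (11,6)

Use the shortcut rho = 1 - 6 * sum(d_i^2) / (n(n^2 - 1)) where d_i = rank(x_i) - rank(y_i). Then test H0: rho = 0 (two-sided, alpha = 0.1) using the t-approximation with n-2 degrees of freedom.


Step 1: Rank x and y separately (midranks; no ties here).
rank(x): 10->5, 5->1, 15->9, 6->2, 21->12, 12->7, 8->3, 9->4, 19->11, 17->10, 13->8, 11->6
rank(y): 3->3, 1->1, 9->9, 2->2, 12->12, 8->8, 5->5, 4->4, 11->11, 10->10, 7->7, 6->6
Step 2: d_i = R_x(i) - R_y(i); compute d_i^2.
  (5-3)^2=4, (1-1)^2=0, (9-9)^2=0, (2-2)^2=0, (12-12)^2=0, (7-8)^2=1, (3-5)^2=4, (4-4)^2=0, (11-11)^2=0, (10-10)^2=0, (8-7)^2=1, (6-6)^2=0
sum(d^2) = 10.
Step 3: rho = 1 - 6*10 / (12*(12^2 - 1)) = 1 - 60/1716 = 0.965035.
Step 4: Under H0, t = rho * sqrt((n-2)/(1-rho^2)) = 11.6424 ~ t(10).
Step 5: Two-sided p-value from the t-distribution with 10 df = 0.000000.
Step 6: alpha = 0.1. reject H0.

rho = 0.9650, p = 0.000000, reject H0 at alpha = 0.1.


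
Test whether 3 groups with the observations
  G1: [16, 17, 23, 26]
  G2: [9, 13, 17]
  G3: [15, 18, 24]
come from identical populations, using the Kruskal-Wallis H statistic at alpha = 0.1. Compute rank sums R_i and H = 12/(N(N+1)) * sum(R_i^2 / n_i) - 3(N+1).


Step 1: Combine all N = 10 observations and assign midranks.
sorted (value, group, rank): (9,G2,1), (13,G2,2), (15,G3,3), (16,G1,4), (17,G1,5.5), (17,G2,5.5), (18,G3,7), (23,G1,8), (24,G3,9), (26,G1,10)
Step 2: Sum ranks within each group.
R_1 = 27.5 (n_1 = 4)
R_2 = 8.5 (n_2 = 3)
R_3 = 19 (n_3 = 3)
Step 3: H = 12/(N(N+1)) * sum(R_i^2/n_i) - 3(N+1)
     = 12/(10*11) * (27.5^2/4 + 8.5^2/3 + 19^2/3) - 3*11
     = 0.109091 * 333.479 - 33
     = 3.379545.
Step 4: Ties present; correction factor C = 1 - 6/(10^3 - 10) = 0.993939. Corrected H = 3.379545 / 0.993939 = 3.400152.
Step 5: Under H0, H ~ chi^2(2); p-value = 0.182670.
Step 6: alpha = 0.1. fail to reject H0.

H = 3.4002, df = 2, p = 0.182670, fail to reject H0.


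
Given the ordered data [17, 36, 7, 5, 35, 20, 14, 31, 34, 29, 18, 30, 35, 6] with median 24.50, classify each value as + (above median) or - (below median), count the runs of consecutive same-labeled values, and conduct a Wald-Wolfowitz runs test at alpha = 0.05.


Step 1: Compute median = 24.50; label A = above, B = below.
Labels in order: BABBABBAAABAAB  (n_A = 7, n_B = 7)
Step 2: Count runs R = 9.
Step 3: Under H0 (random ordering), E[R] = 2*n_A*n_B/(n_A+n_B) + 1 = 2*7*7/14 + 1 = 8.0000.
        Var[R] = 2*n_A*n_B*(2*n_A*n_B - n_A - n_B) / ((n_A+n_B)^2 * (n_A+n_B-1)) = 8232/2548 = 3.2308.
        SD[R] = 1.7974.
Step 4: Continuity-corrected z = (R - 0.5 - E[R]) / SD[R] = (9 - 0.5 - 8.0000) / 1.7974 = 0.2782.
Step 5: Two-sided p-value via normal approximation = 2*(1 - Phi(|z|)) = 0.780879.
Step 6: alpha = 0.05. fail to reject H0.

R = 9, z = 0.2782, p = 0.780879, fail to reject H0.


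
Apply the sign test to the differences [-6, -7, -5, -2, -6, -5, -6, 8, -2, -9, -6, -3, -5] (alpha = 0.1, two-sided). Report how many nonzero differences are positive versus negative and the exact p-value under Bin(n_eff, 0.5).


Step 1: Discard zero differences. Original n = 13; n_eff = number of nonzero differences = 13.
Nonzero differences (with sign): -6, -7, -5, -2, -6, -5, -6, +8, -2, -9, -6, -3, -5
Step 2: Count signs: positive = 1, negative = 12.
Step 3: Under H0: P(positive) = 0.5, so the number of positives S ~ Bin(13, 0.5).
Step 4: Two-sided exact p-value = sum of Bin(13,0.5) probabilities at or below the observed probability = 0.003418.
Step 5: alpha = 0.1. reject H0.

n_eff = 13, pos = 1, neg = 12, p = 0.003418, reject H0.


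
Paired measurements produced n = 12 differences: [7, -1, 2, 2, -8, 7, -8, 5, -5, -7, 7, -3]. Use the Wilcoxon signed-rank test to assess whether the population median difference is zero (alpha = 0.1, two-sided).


Step 1: Drop any zero differences (none here) and take |d_i|.
|d| = [7, 1, 2, 2, 8, 7, 8, 5, 5, 7, 7, 3]
Step 2: Midrank |d_i| (ties get averaged ranks).
ranks: |7|->8.5, |1|->1, |2|->2.5, |2|->2.5, |8|->11.5, |7|->8.5, |8|->11.5, |5|->5.5, |5|->5.5, |7|->8.5, |7|->8.5, |3|->4
Step 3: Attach original signs; sum ranks with positive sign and with negative sign.
W+ = 8.5 + 2.5 + 2.5 + 8.5 + 5.5 + 8.5 = 36
W- = 1 + 11.5 + 11.5 + 5.5 + 8.5 + 4 = 42
(Check: W+ + W- = 78 should equal n(n+1)/2 = 78.)
Step 4: Test statistic W = min(W+, W-) = 36.
Step 5: Ties in |d|, so use the tie-corrected normal approximation.
        E[W] = n(n+1)/4 = 12*13/4 = 39.
        Tie groups: |d|=2 (t=2), |d|=5 (t=2), |d|=7 (t=4), |d|=8 (t=2); sum(t^3 - t) = 78.
        Var[W] = n(n+1)(2n+1)/24 - sum(t^3-t)/48 = 3900/24 - 78/48 = 160.875.
        z = (W - E[W]) / sqrt(Var[W]) = (36 - 39) / 12.6837 = -0.2365.
        Two-sided p = 2*Phi(z) = 0.813025.
Step 6: alpha = 0.1. fail to reject H0.

W+ = 36, W- = 42, W = min = 36, p = 0.813025, fail to reject H0.


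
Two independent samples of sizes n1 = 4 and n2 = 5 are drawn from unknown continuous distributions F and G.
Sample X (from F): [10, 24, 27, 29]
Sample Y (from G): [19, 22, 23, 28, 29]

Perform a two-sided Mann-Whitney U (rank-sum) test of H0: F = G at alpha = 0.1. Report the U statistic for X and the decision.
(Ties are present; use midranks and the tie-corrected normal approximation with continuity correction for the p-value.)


Step 1: Combine and sort all 9 observations; assign midranks.
sorted (value, group): (10,X), (19,Y), (22,Y), (23,Y), (24,X), (27,X), (28,Y), (29,X), (29,Y)
ranks: 10->1, 19->2, 22->3, 23->4, 24->5, 27->6, 28->7, 29->8.5, 29->8.5
Step 2: Rank sum for X: R1 = 1 + 5 + 6 + 8.5 = 20.5.
Step 3: U_X = R1 - n1(n1+1)/2 = 20.5 - 4*5/2 = 20.5 - 10 = 10.5.
       U_Y = n1*n2 - U_X = 20 - 10.5 = 9.5.
Step 4: Ties are present, so use the tie-corrected normal approximation (with continuity correction) for the p-value.
Step 5: p-value = 1.000000; compare to alpha = 0.1. fail to reject H0.

U_X = 10.5, p = 1.000000, fail to reject H0 at alpha = 0.1.


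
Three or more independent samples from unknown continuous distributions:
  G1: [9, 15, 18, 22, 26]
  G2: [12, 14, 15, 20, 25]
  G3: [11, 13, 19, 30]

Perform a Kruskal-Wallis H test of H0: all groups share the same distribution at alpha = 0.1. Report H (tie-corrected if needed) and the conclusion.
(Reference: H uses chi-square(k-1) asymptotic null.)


Step 1: Combine all N = 14 observations and assign midranks.
sorted (value, group, rank): (9,G1,1), (11,G3,2), (12,G2,3), (13,G3,4), (14,G2,5), (15,G1,6.5), (15,G2,6.5), (18,G1,8), (19,G3,9), (20,G2,10), (22,G1,11), (25,G2,12), (26,G1,13), (30,G3,14)
Step 2: Sum ranks within each group.
R_1 = 39.5 (n_1 = 5)
R_2 = 36.5 (n_2 = 5)
R_3 = 29 (n_3 = 4)
Step 3: H = 12/(N(N+1)) * sum(R_i^2/n_i) - 3(N+1)
     = 12/(14*15) * (39.5^2/5 + 36.5^2/5 + 29^2/4) - 3*15
     = 0.057143 * 788.75 - 45
     = 0.071429.
Step 4: Ties present; correction factor C = 1 - 6/(14^3 - 14) = 0.997802. Corrected H = 0.071429 / 0.997802 = 0.071586.
Step 5: Under H0, H ~ chi^2(2); p-value = 0.964840.
Step 6: alpha = 0.1. fail to reject H0.

H = 0.0716, df = 2, p = 0.964840, fail to reject H0.


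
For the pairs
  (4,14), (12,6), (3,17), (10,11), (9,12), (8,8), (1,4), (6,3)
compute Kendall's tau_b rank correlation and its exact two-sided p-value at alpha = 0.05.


Step 1: Enumerate the 28 unordered pairs (i,j) with i<j and classify each by sign(x_j-x_i) * sign(y_j-y_i).
  (1,2):dx=+8,dy=-8->D; (1,3):dx=-1,dy=+3->D; (1,4):dx=+6,dy=-3->D; (1,5):dx=+5,dy=-2->D
  (1,6):dx=+4,dy=-6->D; (1,7):dx=-3,dy=-10->C; (1,8):dx=+2,dy=-11->D; (2,3):dx=-9,dy=+11->D
  (2,4):dx=-2,dy=+5->D; (2,5):dx=-3,dy=+6->D; (2,6):dx=-4,dy=+2->D; (2,7):dx=-11,dy=-2->C
  (2,8):dx=-6,dy=-3->C; (3,4):dx=+7,dy=-6->D; (3,5):dx=+6,dy=-5->D; (3,6):dx=+5,dy=-9->D
  (3,7):dx=-2,dy=-13->C; (3,8):dx=+3,dy=-14->D; (4,5):dx=-1,dy=+1->D; (4,6):dx=-2,dy=-3->C
  (4,7):dx=-9,dy=-7->C; (4,8):dx=-4,dy=-8->C; (5,6):dx=-1,dy=-4->C; (5,7):dx=-8,dy=-8->C
  (5,8):dx=-3,dy=-9->C; (6,7):dx=-7,dy=-4->C; (6,8):dx=-2,dy=-5->C; (7,8):dx=+5,dy=-1->D
Step 2: C = 12, D = 16, total pairs = 28.
Step 3: tau = (C - D)/(n(n-1)/2) = (12 - 16)/28 = -0.142857.
Step 4: Exact two-sided p-value (enumerate n! = 40320 permutations of y under H0): p = 0.719544.
Step 5: alpha = 0.05. fail to reject H0.

tau_b = -0.1429 (C=12, D=16), p = 0.719544, fail to reject H0.


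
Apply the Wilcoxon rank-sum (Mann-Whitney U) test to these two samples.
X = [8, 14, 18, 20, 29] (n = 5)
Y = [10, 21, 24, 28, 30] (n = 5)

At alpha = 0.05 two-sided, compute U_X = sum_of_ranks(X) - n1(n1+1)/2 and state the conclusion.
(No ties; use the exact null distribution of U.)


Step 1: Combine and sort all 10 observations; assign midranks.
sorted (value, group): (8,X), (10,Y), (14,X), (18,X), (20,X), (21,Y), (24,Y), (28,Y), (29,X), (30,Y)
ranks: 8->1, 10->2, 14->3, 18->4, 20->5, 21->6, 24->7, 28->8, 29->9, 30->10
Step 2: Rank sum for X: R1 = 1 + 3 + 4 + 5 + 9 = 22.
Step 3: U_X = R1 - n1(n1+1)/2 = 22 - 5*6/2 = 22 - 15 = 7.
       U_Y = n1*n2 - U_X = 25 - 7 = 18.
Step 4: No ties, so the exact null distribution of U (based on enumerating the C(10,5) = 252 equally likely rank assignments) gives the two-sided p-value.
Step 5: p-value = 0.309524; compare to alpha = 0.05. fail to reject H0.

U_X = 7, p = 0.309524, fail to reject H0 at alpha = 0.05.


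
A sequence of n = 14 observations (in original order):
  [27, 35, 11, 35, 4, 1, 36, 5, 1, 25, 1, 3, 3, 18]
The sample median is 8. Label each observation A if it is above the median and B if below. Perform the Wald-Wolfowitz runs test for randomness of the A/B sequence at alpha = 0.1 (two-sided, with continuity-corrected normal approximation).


Step 1: Compute median = 8; label A = above, B = below.
Labels in order: AAAABBABBABBBA  (n_A = 7, n_B = 7)
Step 2: Count runs R = 7.
Step 3: Under H0 (random ordering), E[R] = 2*n_A*n_B/(n_A+n_B) + 1 = 2*7*7/14 + 1 = 8.0000.
        Var[R] = 2*n_A*n_B*(2*n_A*n_B - n_A - n_B) / ((n_A+n_B)^2 * (n_A+n_B-1)) = 8232/2548 = 3.2308.
        SD[R] = 1.7974.
Step 4: Continuity-corrected z = (R + 0.5 - E[R]) / SD[R] = (7 + 0.5 - 8.0000) / 1.7974 = -0.2782.
Step 5: Two-sided p-value via normal approximation = 2*(1 - Phi(|z|)) = 0.780879.
Step 6: alpha = 0.1. fail to reject H0.

R = 7, z = -0.2782, p = 0.780879, fail to reject H0.


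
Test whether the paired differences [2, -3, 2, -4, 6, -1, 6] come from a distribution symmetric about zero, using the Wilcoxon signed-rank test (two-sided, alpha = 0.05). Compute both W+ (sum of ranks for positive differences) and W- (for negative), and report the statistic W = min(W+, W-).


Step 1: Drop any zero differences (none here) and take |d_i|.
|d| = [2, 3, 2, 4, 6, 1, 6]
Step 2: Midrank |d_i| (ties get averaged ranks).
ranks: |2|->2.5, |3|->4, |2|->2.5, |4|->5, |6|->6.5, |1|->1, |6|->6.5
Step 3: Attach original signs; sum ranks with positive sign and with negative sign.
W+ = 2.5 + 2.5 + 6.5 + 6.5 = 18
W- = 4 + 5 + 1 = 10
(Check: W+ + W- = 28 should equal n(n+1)/2 = 28.)
Step 4: Test statistic W = min(W+, W-) = 10.
Step 5: Ties in |d|, so use the tie-corrected normal approximation.
        E[W] = n(n+1)/4 = 7*8/4 = 14.
        Tie groups: |d|=2 (t=2), |d|=6 (t=2); sum(t^3 - t) = 12.
        Var[W] = n(n+1)(2n+1)/24 - sum(t^3-t)/48 = 840/24 - 12/48 = 34.75.
        z = (W - E[W]) / sqrt(Var[W]) = (10 - 14) / 5.8949 = -0.6786.
        Two-sided p = 2*Phi(z) = 0.497422.
Step 6: alpha = 0.05. fail to reject H0.

W+ = 18, W- = 10, W = min = 10, p = 0.497422, fail to reject H0.


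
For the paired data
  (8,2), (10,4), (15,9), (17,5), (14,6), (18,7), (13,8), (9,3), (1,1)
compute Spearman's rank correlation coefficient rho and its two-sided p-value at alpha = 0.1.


Step 1: Rank x and y separately (midranks; no ties here).
rank(x): 8->2, 10->4, 15->7, 17->8, 14->6, 18->9, 13->5, 9->3, 1->1
rank(y): 2->2, 4->4, 9->9, 5->5, 6->6, 7->7, 8->8, 3->3, 1->1
Step 2: d_i = R_x(i) - R_y(i); compute d_i^2.
  (2-2)^2=0, (4-4)^2=0, (7-9)^2=4, (8-5)^2=9, (6-6)^2=0, (9-7)^2=4, (5-8)^2=9, (3-3)^2=0, (1-1)^2=0
sum(d^2) = 26.
Step 3: rho = 1 - 6*26 / (9*(9^2 - 1)) = 1 - 156/720 = 0.783333.
Step 4: Under H0, t = rho * sqrt((n-2)/(1-rho^2)) = 3.3341 ~ t(7).
Step 5: Two-sided p-value from the t-distribution with 7 df = 0.012520.
Step 6: alpha = 0.1. reject H0.

rho = 0.7833, p = 0.012520, reject H0 at alpha = 0.1.


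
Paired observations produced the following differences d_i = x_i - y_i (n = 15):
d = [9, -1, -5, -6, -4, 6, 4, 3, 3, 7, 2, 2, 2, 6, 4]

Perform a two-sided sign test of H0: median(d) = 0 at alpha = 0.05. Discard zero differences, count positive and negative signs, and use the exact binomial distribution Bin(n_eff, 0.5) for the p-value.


Step 1: Discard zero differences. Original n = 15; n_eff = number of nonzero differences = 15.
Nonzero differences (with sign): +9, -1, -5, -6, -4, +6, +4, +3, +3, +7, +2, +2, +2, +6, +4
Step 2: Count signs: positive = 11, negative = 4.
Step 3: Under H0: P(positive) = 0.5, so the number of positives S ~ Bin(15, 0.5).
Step 4: Two-sided exact p-value = sum of Bin(15,0.5) probabilities at or below the observed probability = 0.118469.
Step 5: alpha = 0.05. fail to reject H0.

n_eff = 15, pos = 11, neg = 4, p = 0.118469, fail to reject H0.


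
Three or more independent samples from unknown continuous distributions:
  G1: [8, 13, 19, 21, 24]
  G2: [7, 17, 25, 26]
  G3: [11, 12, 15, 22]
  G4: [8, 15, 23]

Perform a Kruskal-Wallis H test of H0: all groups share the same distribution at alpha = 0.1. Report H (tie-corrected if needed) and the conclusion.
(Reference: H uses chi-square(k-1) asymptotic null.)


Step 1: Combine all N = 16 observations and assign midranks.
sorted (value, group, rank): (7,G2,1), (8,G1,2.5), (8,G4,2.5), (11,G3,4), (12,G3,5), (13,G1,6), (15,G3,7.5), (15,G4,7.5), (17,G2,9), (19,G1,10), (21,G1,11), (22,G3,12), (23,G4,13), (24,G1,14), (25,G2,15), (26,G2,16)
Step 2: Sum ranks within each group.
R_1 = 43.5 (n_1 = 5)
R_2 = 41 (n_2 = 4)
R_3 = 28.5 (n_3 = 4)
R_4 = 23 (n_4 = 3)
Step 3: H = 12/(N(N+1)) * sum(R_i^2/n_i) - 3(N+1)
     = 12/(16*17) * (43.5^2/5 + 41^2/4 + 28.5^2/4 + 23^2/3) - 3*17
     = 0.044118 * 1178.1 - 51
     = 0.974816.
Step 4: Ties present; correction factor C = 1 - 12/(16^3 - 16) = 0.997059. Corrected H = 0.974816 / 0.997059 = 0.977692.
Step 5: Under H0, H ~ chi^2(3); p-value = 0.806650.
Step 6: alpha = 0.1. fail to reject H0.

H = 0.9777, df = 3, p = 0.806650, fail to reject H0.


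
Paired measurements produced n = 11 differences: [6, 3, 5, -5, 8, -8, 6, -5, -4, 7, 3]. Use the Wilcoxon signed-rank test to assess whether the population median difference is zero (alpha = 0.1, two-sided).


Step 1: Drop any zero differences (none here) and take |d_i|.
|d| = [6, 3, 5, 5, 8, 8, 6, 5, 4, 7, 3]
Step 2: Midrank |d_i| (ties get averaged ranks).
ranks: |6|->7.5, |3|->1.5, |5|->5, |5|->5, |8|->10.5, |8|->10.5, |6|->7.5, |5|->5, |4|->3, |7|->9, |3|->1.5
Step 3: Attach original signs; sum ranks with positive sign and with negative sign.
W+ = 7.5 + 1.5 + 5 + 10.5 + 7.5 + 9 + 1.5 = 42.5
W- = 5 + 10.5 + 5 + 3 = 23.5
(Check: W+ + W- = 66 should equal n(n+1)/2 = 66.)
Step 4: Test statistic W = min(W+, W-) = 23.5.
Step 5: Ties in |d|, so use the tie-corrected normal approximation.
        E[W] = n(n+1)/4 = 11*12/4 = 33.
        Tie groups: |d|=3 (t=2), |d|=5 (t=3), |d|=6 (t=2), |d|=8 (t=2); sum(t^3 - t) = 42.
        Var[W] = n(n+1)(2n+1)/24 - sum(t^3-t)/48 = 3036/24 - 42/48 = 125.625.
        z = (W - E[W]) / sqrt(Var[W]) = (23.5 - 33) / 11.2083 = -0.8476.
        Two-sided p = 2*Phi(z) = 0.396667.
Step 6: alpha = 0.1. fail to reject H0.

W+ = 42.5, W- = 23.5, W = min = 23.5, p = 0.396667, fail to reject H0.


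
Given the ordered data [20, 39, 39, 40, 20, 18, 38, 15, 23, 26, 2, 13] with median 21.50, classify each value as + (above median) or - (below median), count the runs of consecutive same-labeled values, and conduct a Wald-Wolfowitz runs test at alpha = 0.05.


Step 1: Compute median = 21.50; label A = above, B = below.
Labels in order: BAAABBABAABB  (n_A = 6, n_B = 6)
Step 2: Count runs R = 7.
Step 3: Under H0 (random ordering), E[R] = 2*n_A*n_B/(n_A+n_B) + 1 = 2*6*6/12 + 1 = 7.0000.
        Var[R] = 2*n_A*n_B*(2*n_A*n_B - n_A - n_B) / ((n_A+n_B)^2 * (n_A+n_B-1)) = 4320/1584 = 2.7273.
        SD[R] = 1.6514.
Step 4: R = E[R], so z = 0 with no continuity correction.
Step 5: Two-sided p-value via normal approximation = 2*(1 - Phi(|z|)) = 1.000000.
Step 6: alpha = 0.05. fail to reject H0.

R = 7, z = 0.0000, p = 1.000000, fail to reject H0.


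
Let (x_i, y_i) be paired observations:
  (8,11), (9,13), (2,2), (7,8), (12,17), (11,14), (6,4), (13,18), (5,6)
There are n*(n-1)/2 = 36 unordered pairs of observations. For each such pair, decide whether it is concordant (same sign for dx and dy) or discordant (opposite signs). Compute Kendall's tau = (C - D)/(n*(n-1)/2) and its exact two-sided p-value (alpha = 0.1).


Step 1: Enumerate the 36 unordered pairs (i,j) with i<j and classify each by sign(x_j-x_i) * sign(y_j-y_i).
  (1,2):dx=+1,dy=+2->C; (1,3):dx=-6,dy=-9->C; (1,4):dx=-1,dy=-3->C; (1,5):dx=+4,dy=+6->C
  (1,6):dx=+3,dy=+3->C; (1,7):dx=-2,dy=-7->C; (1,8):dx=+5,dy=+7->C; (1,9):dx=-3,dy=-5->C
  (2,3):dx=-7,dy=-11->C; (2,4):dx=-2,dy=-5->C; (2,5):dx=+3,dy=+4->C; (2,6):dx=+2,dy=+1->C
  (2,7):dx=-3,dy=-9->C; (2,8):dx=+4,dy=+5->C; (2,9):dx=-4,dy=-7->C; (3,4):dx=+5,dy=+6->C
  (3,5):dx=+10,dy=+15->C; (3,6):dx=+9,dy=+12->C; (3,7):dx=+4,dy=+2->C; (3,8):dx=+11,dy=+16->C
  (3,9):dx=+3,dy=+4->C; (4,5):dx=+5,dy=+9->C; (4,6):dx=+4,dy=+6->C; (4,7):dx=-1,dy=-4->C
  (4,8):dx=+6,dy=+10->C; (4,9):dx=-2,dy=-2->C; (5,6):dx=-1,dy=-3->C; (5,7):dx=-6,dy=-13->C
  (5,8):dx=+1,dy=+1->C; (5,9):dx=-7,dy=-11->C; (6,7):dx=-5,dy=-10->C; (6,8):dx=+2,dy=+4->C
  (6,9):dx=-6,dy=-8->C; (7,8):dx=+7,dy=+14->C; (7,9):dx=-1,dy=+2->D; (8,9):dx=-8,dy=-12->C
Step 2: C = 35, D = 1, total pairs = 36.
Step 3: tau = (C - D)/(n(n-1)/2) = (35 - 1)/36 = 0.944444.
Step 4: Exact two-sided p-value (enumerate n! = 362880 permutations of y under H0): p = 0.000050.
Step 5: alpha = 0.1. reject H0.

tau_b = 0.9444 (C=35, D=1), p = 0.000050, reject H0.


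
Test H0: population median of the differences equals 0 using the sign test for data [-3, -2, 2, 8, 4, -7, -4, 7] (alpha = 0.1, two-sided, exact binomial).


Step 1: Discard zero differences. Original n = 8; n_eff = number of nonzero differences = 8.
Nonzero differences (with sign): -3, -2, +2, +8, +4, -7, -4, +7
Step 2: Count signs: positive = 4, negative = 4.
Step 3: Under H0: P(positive) = 0.5, so the number of positives S ~ Bin(8, 0.5).
Step 4: Two-sided exact p-value = sum of Bin(8,0.5) probabilities at or below the observed probability = 1.000000.
Step 5: alpha = 0.1. fail to reject H0.

n_eff = 8, pos = 4, neg = 4, p = 1.000000, fail to reject H0.


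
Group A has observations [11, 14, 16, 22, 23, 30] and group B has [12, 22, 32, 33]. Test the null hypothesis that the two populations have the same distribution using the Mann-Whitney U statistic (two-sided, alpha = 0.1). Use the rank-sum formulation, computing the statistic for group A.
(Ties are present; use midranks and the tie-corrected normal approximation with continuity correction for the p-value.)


Step 1: Combine and sort all 10 observations; assign midranks.
sorted (value, group): (11,X), (12,Y), (14,X), (16,X), (22,X), (22,Y), (23,X), (30,X), (32,Y), (33,Y)
ranks: 11->1, 12->2, 14->3, 16->4, 22->5.5, 22->5.5, 23->7, 30->8, 32->9, 33->10
Step 2: Rank sum for X: R1 = 1 + 3 + 4 + 5.5 + 7 + 8 = 28.5.
Step 3: U_X = R1 - n1(n1+1)/2 = 28.5 - 6*7/2 = 28.5 - 21 = 7.5.
       U_Y = n1*n2 - U_X = 24 - 7.5 = 16.5.
Step 4: Ties are present, so use the tie-corrected normal approximation (with continuity correction) for the p-value.
Step 5: p-value = 0.392330; compare to alpha = 0.1. fail to reject H0.

U_X = 7.5, p = 0.392330, fail to reject H0 at alpha = 0.1.
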